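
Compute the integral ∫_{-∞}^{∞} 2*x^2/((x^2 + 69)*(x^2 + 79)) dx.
pi*(-sqrt(69) + sqrt(79))/5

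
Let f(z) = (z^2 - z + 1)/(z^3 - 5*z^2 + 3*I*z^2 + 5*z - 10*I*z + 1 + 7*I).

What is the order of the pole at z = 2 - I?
Factor the denominator:
  z^3 - 5*z^2 + 3*I*z^2 + 5*z - 10*I*z + 1 + 7*I = (z - 2 + I)^2*(z - 1 + I)

The numerator P(z) = z^2 - z + 1 has P(2 - I) = 2 - 3*I ≠ 0, so no factor of (z - 2 + I) cancels.
Near z = 2 - I we can therefore write f(z) = g(z)/(z - 2 + I)^2 with g analytic at 2 - I and g(2 - I) ≠ 0 (g is the numerator divided by the remaining denominator factors).

Hence z = 2 - I is a pole of order 2.

Final answer: 2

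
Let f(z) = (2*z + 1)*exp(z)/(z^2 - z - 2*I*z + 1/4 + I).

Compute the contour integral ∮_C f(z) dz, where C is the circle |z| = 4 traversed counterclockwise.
-2*pi*exp(1/2) + pi*(2 + 4*I)*exp(1/2 + 2*I)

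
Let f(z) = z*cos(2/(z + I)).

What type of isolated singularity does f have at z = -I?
Let u = z + I. Then
  cos(2/u) = Σ_{k≥0} (-1)^k (2)^(2k)/((2k)!·u^(2k)) = 1 - 2/u^2 + 2/(3*u^4) + ...
which has infinitely many negative powers of u, so cos(2/(z + I)) has an essential singularity at z = -I.
The extra factor z is a nonzero polynomial; if the product had at most a pole at z = -I, dividing by that polynomial would leave cos(2/(z + I)) with at most a pole too — contradiction. (Equivalently, the product's Laurent series still has infinitely many negative powers.)
So the singularity is essential.

Final answer: essential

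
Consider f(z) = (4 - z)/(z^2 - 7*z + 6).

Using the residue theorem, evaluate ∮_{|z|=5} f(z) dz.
By the residue theorem, ∮_C f(z) dz = 2πi · (sum of the residues of f at the poles inside |z| = 5).

The denominator factors as (z - 6)*(z - 1), so the singularities of f are simple poles at z = 6, z = 1.
  |6|² = 36 > 25 = 5², so this pole is outside the contour.
  |1|² = 1 < 25 = 5², so this pole is inside the contour.

With P(z) = 4 - z and Q(z) = z^2 - 7*z + 6, each pole is simple, so Res(f, z₀) = P(z₀)/Q'(z₀) with Q'(z) = 2*z - 7.
  Res(f, 1) = P(1)/Q'(1) = (3)/(-5) = -3/5

∮_C f(z) dz = 2πi · (-3/5) = -6*I*pi/5

Final answer: -6*I*pi/5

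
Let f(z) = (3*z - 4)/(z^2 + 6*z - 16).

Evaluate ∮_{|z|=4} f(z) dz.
2*I*pi/5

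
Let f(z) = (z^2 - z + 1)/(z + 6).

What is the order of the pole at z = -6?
Factor the denominator:
  z + 6 = (z + 6)

The numerator P(z) = z^2 - z + 1 has P(-6) = 43 ≠ 0, so no factor of (z + 6) cancels.
Near z = -6 we can therefore write f(z) = g(z)/(z + 6) with g analytic at -6 and g(-6) ≠ 0 (g is just the numerator).

Hence z = -6 is a pole of order 1.

Final answer: 1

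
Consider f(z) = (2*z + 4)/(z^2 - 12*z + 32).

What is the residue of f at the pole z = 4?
-3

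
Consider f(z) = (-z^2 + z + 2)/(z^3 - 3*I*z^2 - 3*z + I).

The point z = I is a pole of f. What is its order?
Factor the denominator:
  z^3 - 3*I*z^2 - 3*z + I = (z - I)^3

The numerator P(z) = -z^2 + z + 2 has P(I) = 3 + I ≠ 0, so no factor of (z - I) cancels.
Near z = I we can therefore write f(z) = g(z)/(z - I)^3 with g analytic at I and g(I) ≠ 0 (g is just the numerator).

Hence z = I is a pole of order 3.

Final answer: 3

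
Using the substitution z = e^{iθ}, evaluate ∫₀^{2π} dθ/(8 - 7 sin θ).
2*sqrt(15)*pi/15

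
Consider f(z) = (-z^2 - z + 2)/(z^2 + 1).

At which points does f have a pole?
The singularities of f are the zeros of the denominator. Factoring,
  z^2 + 1 = (z + I)*(z - I)
so the candidates are z = -I, z = I.

Check the numerator P(z) = -z^2 - z + 2 at each one:
  P(-I) = 3 + I ≠ 0, so z = -I is a (simple) pole.
  P(I) = 3 - I ≠ 0, so z = I is a (simple) pole.

Poles of f: {-I, I}

Final answer: {-I, I}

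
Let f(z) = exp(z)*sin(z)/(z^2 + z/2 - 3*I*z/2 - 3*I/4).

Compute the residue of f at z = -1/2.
Write f(z) = P(z)/Q(z) with P(z) = exp(z)*sin(z) and Q(z) = z^2 + z/2 - 3*I*z/2 - 3*I/4.
The denominator factors as Q(z) = (z + 1/2)*(z - 3*I/2), so z = -1/2 is a simple zero of Q and P is analytic there; z = -1/2 is therefore a simple pole and
  Res(f, z₀) = P(z₀)/Q'(z₀).

Q'(z) = 2*z + 1/2 - 3*I/2, so Q'(-1/2) = -1/2 - 3*I/2.
P(-1/2) = -exp(-1/2)*sin(1/2).

Res(f, -1/2) = (-exp(-1/2)*sin(1/2))/(-1/2 - 3*I/2) = (1/5 - 3*I/5)*exp(-1/2)*sin(1/2)

Final answer: (1/5 - 3*I/5)*exp(-1/2)*sin(1/2)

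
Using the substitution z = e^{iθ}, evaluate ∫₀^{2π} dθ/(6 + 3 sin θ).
Call the integral J. The integrand is 2π-periodic and we integrate over a full period, so shifting θ does not change the value (θ → θ + π/2 turns sin θ into cos θ). Hence
  J = ∫₀^{2π} dθ/(6 + 3 cos θ).
Put z = e^{iθ}: then cos θ = (z + 1/z)/2, dθ = dz/(iz), and z runs once counterclockwise around |z| = 1:
  J = ∮_{|z|=1} 1/(6 + 3*(z + 1/z)/2) · dz/(iz) = (2/i) ∮_{|z|=1} dz/(3*z^2 + 12*z + 3).
The roots of 3*z^2 + 12*z + 3 are z = (-6 ± sqrt(6^2 - 3^2))/3, with sqrt(27) = 3*sqrt(3); their product is 1, so only z₊ = -2 + sqrt(3) lies inside the unit circle (z₋ = -2 - sqrt(3) lies outside).
z₊ is a simple zero of q(z) = 3*z^2 + 12*z + 3, so Res(1/q, z₊) = 1/q'(z₊) with q'(z) = 6*z + 12; and q'(z₊) = 3*(z₊ - z₋) = 6*sqrt(3).
Therefore J = (2/i) · 2πi · 1/(6*sqrt(3)) = 2*pi/(3*sqrt(3)) = 2*sqrt(3)*pi/9

Final answer: 2*sqrt(3)*pi/9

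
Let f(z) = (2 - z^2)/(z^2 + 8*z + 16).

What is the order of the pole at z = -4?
Factor the denominator:
  z^2 + 8*z + 16 = (z + 4)^2

The numerator P(z) = 2 - z^2 has P(-4) = -14 ≠ 0, so no factor of (z + 4) cancels.
Near z = -4 we can therefore write f(z) = g(z)/(z + 4)^2 with g analytic at -4 and g(-4) ≠ 0 (g is just the numerator).

Hence z = -4 is a pole of order 2.

Final answer: 2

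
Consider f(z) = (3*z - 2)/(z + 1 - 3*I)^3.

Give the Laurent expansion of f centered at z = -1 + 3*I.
Put w = z - (-1 + 3*I), i.e. z = w - 1 + 3*I. The denominator is w^3, so it suffices to rewrite the numerator in powers of w.

P(z) = 3*z - 2
P(w - 1 + 3*I) = -5 + 9*I + 3*w

Dividing each term by w^3:
  f = (-5 + 9*I)/w^3 + 3/w^2

Substituting back w = z + 1 - 3*I:
  f(z) = (-5 + 9*I)/(z + 1 - 3*I)^3 + 3/(z + 1 - 3*I)^2

The series is finite because the numerator is a polynomial; the negative powers form the principal part.

Final answer: (-5 + 9*I)/(z + 1 - 3*I)^3 + 3/(z + 1 - 3*I)^2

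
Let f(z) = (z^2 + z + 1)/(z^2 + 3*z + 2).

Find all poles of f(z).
{-2, -1}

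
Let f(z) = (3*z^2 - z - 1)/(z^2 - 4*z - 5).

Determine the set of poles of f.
The singularities of f are the zeros of the denominator. Factoring,
  z^2 - 4*z - 5 = (z - 5)*(z + 1)
so the candidates are z = 5, z = -1.

Check the numerator P(z) = 3*z^2 - z - 1 at each one:
  P(5) = 69 ≠ 0, so z = 5 is a (simple) pole.
  P(-1) = 3 ≠ 0, so z = -1 is a (simple) pole.

Poles of f: {-1, 5}

Final answer: {-1, 5}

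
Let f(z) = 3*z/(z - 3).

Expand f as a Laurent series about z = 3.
Put w = z - (3), i.e. z = w + 3. The denominator is w, so it suffices to rewrite the numerator in powers of w.

P(z) = 3*z
P(w + 3) = 9 + 3*w

Dividing each term by w:
  f = 9/w + 3

Substituting back w = z - 3:
  f(z) = 9/(z - 3) + 3

The series is finite because the numerator is a polynomial; the negative powers form the principal part, and the coefficient of 1/(z - 3) gives Res(f, 3) = 9.

Final answer: 9/(z - 3) + 3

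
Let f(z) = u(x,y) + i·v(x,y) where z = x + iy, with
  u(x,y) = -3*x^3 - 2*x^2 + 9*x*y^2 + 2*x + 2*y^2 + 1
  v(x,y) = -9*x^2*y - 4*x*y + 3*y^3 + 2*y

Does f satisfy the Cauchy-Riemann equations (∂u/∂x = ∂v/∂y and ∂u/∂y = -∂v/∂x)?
∂u/∂x = -9*x^2 - 4*x + 9*y^2 + 2
∂v/∂y = -9*x^2 - 4*x + 9*y^2 + 2
∂u/∂y = 18*x*y + 4*y
∂v/∂x = -18*x*y - 4*y
∂u/∂x = ∂v/∂y and ∂u/∂y = -∂v/∂x hold identically; f is analytic.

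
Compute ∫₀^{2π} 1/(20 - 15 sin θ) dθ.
2*sqrt(7)*pi/35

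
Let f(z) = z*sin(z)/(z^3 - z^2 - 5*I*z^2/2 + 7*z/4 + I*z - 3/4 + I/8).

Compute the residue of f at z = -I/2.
Write f(z) = P(z)/Q(z) with P(z) = z*sin(z) and Q(z) = z^3 - z^2 - 5*I*z^2/2 + 7*z/4 + I*z - 3/4 + I/8.
The denominator factors as Q(z) = (z - 1/2)*(z - 1/2 - 3*I)*(z + I/2), so z = -I/2 is a simple zero of Q and P is analytic there; z = -I/2 is therefore a simple pole and
  Res(f, z₀) = P(z₀)/Q'(z₀).

Q'(z) = 3*z^2 - 2*z - 5*I*z + 7/4 + I, so Q'(-I/2) = -3/2 + 2*I.
P(-I/2) = -sinh(1/2)/2.

Res(f, -I/2) = (-sinh(1/2)/2)/(-3/2 + 2*I) = (3/25 + 4*I/25)*sinh(1/2)

Final answer: (3/25 + 4*I/25)*sinh(1/2)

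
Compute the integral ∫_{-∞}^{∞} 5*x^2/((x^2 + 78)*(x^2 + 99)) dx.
Let f(z) = 5*z^2/((z^2 + 78)*(z^2 + 99)). The denominator has no real zeros and deg Q - deg P = 2 ≥ 2, so the integral of f over the upper semicircle |z| = R tends to 0 as R → ∞. Closing the contour in the upper half-plane,
  ∫_{-∞}^{∞} f(x) dx = 2πi · Σ Res(f, z_k)  over the poles with Im z_k > 0.

Zeros of the denominator: z^2 + 78 = 0 gives z = ±sqrt(78)*I; z^2 + 99 = 0 gives z = ±3*sqrt(11)*I.
Upper half-plane: z = 3*sqrt(11)*I, z = sqrt(78)*I (simple).

Each pole is a simple zero of Q(z) = z^4 + 177*z^2 + 7722, so Res(f, z₀) = P(z₀)/Q'(z₀) with P(z) = 5*z^2, Q'(z) = 4*z^3 + 354*z:
  Res(f, 3*sqrt(11)*I) = (-495)/(-126*sqrt(11)*I) = -5*sqrt(11)*I/14
  Res(f, sqrt(78)*I) = (-390)/(42*sqrt(78)*I) = 5*sqrt(78)*I/42

Sum of residues: 5*I*(-3*sqrt(11) + sqrt(78))/42
∫_{-∞}^{∞} f(x) dx = 2πi · (5*I*(-3*sqrt(11) + sqrt(78))/42) = 5*pi*(-sqrt(78) + 3*sqrt(11))/21

Final answer: 5*pi*(-sqrt(78) + 3*sqrt(11))/21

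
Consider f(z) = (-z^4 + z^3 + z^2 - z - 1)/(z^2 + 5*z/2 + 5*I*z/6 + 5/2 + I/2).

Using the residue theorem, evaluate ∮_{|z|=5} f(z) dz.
By the residue theorem, ∮_C f(z) dz = 2πi · (sum of the residues of f at the poles inside |z| = 5).

The denominator factors as (z + 3/2 + 3*I/2)*(z + 1 - 2*I/3), so the singularities of f are simple poles at z = -3/2 - 3*I/2, z = -1 + 2*I/3.
  |-3/2 - 3*I/2|² = 9/2 < 25 = 5², so this pole is inside the contour.
  |-1 + 2*I/3|² = 13/9 < 25 = 5², so this pole is inside the contour.

With P(z) = -z^4 + z^3 + z^2 - z - 1 and Q(z) = z^2 + 5*z/2 + 5*I*z/6 + 5/2 + I/2, each pole is simple, so Res(f, z₀) = P(z₀)/Q'(z₀) with Q'(z) = 2*z + 5/2 + 5*I/6.
  Res(f, -3/2 - 3*I/2) = P(-3/2 - 3*I/2)/Q'(-3/2 - 3*I/2) = (55/2 - 3*I/4)/(-1/2 - 13*I/6) = -873/356 + 4317*I/356
  Res(f, -1 + 2*I/3) = P(-1 + 2*I/3)/Q'(-1 + 2*I/3) = (191/81 + 32*I/27)/(1/2 + 13*I/6) = 607/801 - 2195*I/2403

Sum of residues inside C: -61/36 + 1211*I/108
∮_C f(z) dz = 2πi · (-61/36 + 1211*I/108) = pi*(-1211/54 - 61*I/18)

Final answer: pi*(-1211/54 - 61*I/18)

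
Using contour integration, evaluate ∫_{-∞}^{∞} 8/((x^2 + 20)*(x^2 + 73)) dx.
Let f(z) = 8/((z^2 + 20)*(z^2 + 73)). The denominator has no real zeros and deg Q - deg P = 4 ≥ 2, so the integral of f over the upper semicircle |z| = R tends to 0 as R → ∞. Closing the contour in the upper half-plane,
  ∫_{-∞}^{∞} f(x) dx = 2πi · Σ Res(f, z_k)  over the poles with Im z_k > 0.

Zeros of the denominator: z^2 + 73 = 0 gives z = ±sqrt(73)*I; z^2 + 20 = 0 gives z = ±2*sqrt(5)*I.
Upper half-plane: z = 2*sqrt(5)*I, z = sqrt(73)*I (simple).

Each pole is a simple zero of Q(z) = z^4 + 93*z^2 + 1460, so Res(f, z₀) = P(z₀)/Q'(z₀) with P(z) = 8, Q'(z) = 4*z^3 + 186*z:
  Res(f, 2*sqrt(5)*I) = (8)/(212*sqrt(5)*I) = -2*sqrt(5)*I/265
  Res(f, sqrt(73)*I) = (8)/(-106*sqrt(73)*I) = 4*sqrt(73)*I/3869

Sum of residues: 2*I*(-73*sqrt(5) + 10*sqrt(73))/19345
∫_{-∞}^{∞} f(x) dx = 2πi · (2*I*(-73*sqrt(5) + 10*sqrt(73))/19345) = 4*pi*(-10*sqrt(73) + 73*sqrt(5))/19345

Final answer: 4*pi*(-10*sqrt(73) + 73*sqrt(5))/19345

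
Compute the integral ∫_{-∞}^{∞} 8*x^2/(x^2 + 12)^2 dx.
Let f(z) = 8*z^2/(z^2 + 12)^2. The denominator has no real zeros and deg Q - deg P = 2 ≥ 2, so the integral of f over the upper semicircle |z| = R tends to 0 as R → ∞. Closing the contour in the upper half-plane,
  ∫_{-∞}^{∞} f(x) dx = 2πi · Σ Res(f, z_k)  over the poles with Im z_k > 0.

Zeros of the denominator: z^2 + 12 = 0 gives z = ±2*sqrt(3)*I.
Upper half-plane: z = 2*sqrt(3)*I (a pole of order 2).

Write f(z) = g(z)/(z - 2*sqrt(3)*I)^2 with g(z) = 8*z^2/(z + 2*sqrt(3)*I)^2. For a double pole, Res(f, z₀) = g'(z₀):
  g'(z) = 32*sqrt(3)*I*z/(z + 2*sqrt(3)*I)^3
  Res(f, 2*sqrt(3)*I) = g'(2*sqrt(3)*I) = -sqrt(3)*I/3

∫_{-∞}^{∞} f(x) dx = 2πi · (-sqrt(3)*I/3) = 2*sqrt(3)*pi/3

Final answer: 2*sqrt(3)*pi/3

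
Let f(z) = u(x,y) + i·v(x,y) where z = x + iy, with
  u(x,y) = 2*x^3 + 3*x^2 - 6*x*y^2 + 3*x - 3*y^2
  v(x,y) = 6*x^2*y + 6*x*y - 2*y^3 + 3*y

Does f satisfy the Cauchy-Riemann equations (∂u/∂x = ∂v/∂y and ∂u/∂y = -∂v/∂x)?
∂u/∂x = 6*x^2 + 6*x - 6*y^2 + 3
∂v/∂y = 6*x^2 + 6*x - 6*y^2 + 3
∂u/∂y = -12*x*y - 6*y
∂v/∂x = 12*x*y + 6*y
∂u/∂x = ∂v/∂y and ∂u/∂y = -∂v/∂x hold identically; f is analytic.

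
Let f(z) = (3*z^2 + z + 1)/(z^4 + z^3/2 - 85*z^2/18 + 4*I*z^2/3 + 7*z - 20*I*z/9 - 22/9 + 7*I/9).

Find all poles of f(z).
The singularities of f are the zeros of the denominator. Factoring,
  z^4 + z^3/2 - 85*z^2/18 + 4*I*z^2/3 + 7*z - 20*I*z/9 - 22/9 + 7*I/9 = (z - 1 - 2*I/3)*(z + 3 - I/3)*(z - 1 + I)*(z - 1/2)
so the candidates are z = 1 + 2*I/3, z = -3 + I/3, z = 1 - I, z = 1/2.

Check the numerator P(z) = 3*z^2 + z + 1 at each one:
  P(1 + 2*I/3) = 11/3 + 14*I/3 ≠ 0, so z = 1 + 2*I/3 is a (simple) pole.
  P(-3 + I/3) = 74/3 - 17*I/3 ≠ 0, so z = -3 + I/3 is a (simple) pole.
  P(1 - I) = 2 - 7*I ≠ 0, so z = 1 - I is a (simple) pole.
  P(1/2) = 9/4 ≠ 0, so z = 1/2 is a (simple) pole.

Poles of f: {-3 + I/3, 1/2, 1 - I, 1 + 2*I/3}

Final answer: {-3 + I/3, 1/2, 1 - I, 1 + 2*I/3}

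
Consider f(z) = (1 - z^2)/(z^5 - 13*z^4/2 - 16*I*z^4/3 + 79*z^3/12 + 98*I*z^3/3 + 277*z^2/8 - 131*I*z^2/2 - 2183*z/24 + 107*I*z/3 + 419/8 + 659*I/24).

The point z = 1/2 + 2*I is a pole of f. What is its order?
Factor the denominator:
  z^5 - 13*z^4/2 - 16*I*z^4/3 + 79*z^3/12 + 98*I*z^3/3 + 277*z^2/8 - 131*I*z^2/2 - 2183*z/24 + 107*I*z/3 + 419/8 + 659*I/24 = (z - 1/2 - 2*I)^3*(z - 2 + I)*(z - 3 - I/3)

The numerator P(z) = 1 - z^2 has P(1/2 + 2*I) = 19/4 - 2*I ≠ 0, so no factor of (z - 1/2 - 2*I) cancels.
Near z = 1/2 + 2*I we can therefore write f(z) = g(z)/(z - 1/2 - 2*I)^3 with g analytic at 1/2 + 2*I and g(1/2 + 2*I) ≠ 0 (g is the numerator divided by the remaining denominator factors).

Hence z = 1/2 + 2*I is a pole of order 3.

Final answer: 3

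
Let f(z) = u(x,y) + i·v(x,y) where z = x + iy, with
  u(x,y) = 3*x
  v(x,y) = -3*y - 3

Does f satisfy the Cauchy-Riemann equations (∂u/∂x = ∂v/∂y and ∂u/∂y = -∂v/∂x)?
∂u/∂x = 3
∂v/∂y = -3
∂u/∂y = 0
∂v/∂x = 0
∂u/∂x ≠ ∂v/∂y; the Cauchy-Riemann equations are not satisfied, so f is not analytic.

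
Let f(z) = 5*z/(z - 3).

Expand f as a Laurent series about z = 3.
Put w = z - (3), i.e. z = w + 3. The denominator is w, so it suffices to rewrite the numerator in powers of w.

P(z) = 5*z
P(w + 3) = 15 + 5*w

Dividing each term by w:
  f = 15/w + 5

Substituting back w = z - 3:
  f(z) = 15/(z - 3) + 5

The series is finite because the numerator is a polynomial; the negative powers form the principal part, and the coefficient of 1/(z - 3) gives Res(f, 3) = 15.

Final answer: 15/(z - 3) + 5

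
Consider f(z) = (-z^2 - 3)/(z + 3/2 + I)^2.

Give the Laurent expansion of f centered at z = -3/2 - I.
Put w = z - (-3/2 - I), i.e. z = w - 3/2 - I. The denominator is w^2, so it suffices to rewrite the numerator in powers of w.

P(z) = -z^2 - 3
P(w - 3/2 - I) = -17/4 - 3*I + (3 + 2*I)*w - w^2

Dividing each term by w^2:
  f = (-17/4 - 3*I)/w^2 + (3 + 2*I)/w - 1

Substituting back w = z + 3/2 + I:
  f(z) = (-17/4 - 3*I)/(z + 3/2 + I)^2 + (3 + 2*I)/(z + 3/2 + I) - 1

The series is finite because the numerator is a polynomial; the negative powers form the principal part, and the coefficient of 1/(z + 3/2 + I) gives Res(f, -3/2 - I) = 3 + 2*I.

Final answer: (-17/4 - 3*I)/(z + 3/2 + I)^2 + (3 + 2*I)/(z + 3/2 + I) - 1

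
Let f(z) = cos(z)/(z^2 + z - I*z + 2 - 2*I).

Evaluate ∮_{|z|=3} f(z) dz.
pi*(-3/5 - I/5)*cos(1 + I) + pi*(3/5 + I/5)*cosh(2)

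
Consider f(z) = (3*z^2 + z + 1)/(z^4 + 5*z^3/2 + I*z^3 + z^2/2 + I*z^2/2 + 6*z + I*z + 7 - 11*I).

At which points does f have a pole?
{-3 - I, -1 + I, 1/2 - 2*I, 1 + I}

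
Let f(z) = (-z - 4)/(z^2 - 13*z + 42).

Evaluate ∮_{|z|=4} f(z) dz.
0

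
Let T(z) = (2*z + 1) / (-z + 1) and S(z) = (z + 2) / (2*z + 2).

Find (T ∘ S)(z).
(T ∘ S)(z) = T(S(z)) = ((2)*S(z) + (1))/((-1)*S(z) + (1)). Multiply numerator and denominator by 2*z + 2:
  numerator:   (2)*(z + 2) + (1)*(2*z + 2) = 4*z + 6
  denominator: (-1)*(z + 2) + (1)*(2*z + 2) = z
(T ∘ S)(z) = (4*z + 6)/(z)

Final answer: (4*z + 6)/(z)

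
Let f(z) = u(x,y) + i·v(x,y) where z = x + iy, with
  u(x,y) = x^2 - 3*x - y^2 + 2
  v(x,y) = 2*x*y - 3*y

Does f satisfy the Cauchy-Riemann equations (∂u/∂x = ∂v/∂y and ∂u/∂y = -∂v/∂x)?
∂u/∂x = 2*x - 3
∂v/∂y = 2*x - 3
∂u/∂y = -2*y
∂v/∂x = 2*y
∂u/∂x = ∂v/∂y and ∂u/∂y = -∂v/∂x hold identically; f is analytic.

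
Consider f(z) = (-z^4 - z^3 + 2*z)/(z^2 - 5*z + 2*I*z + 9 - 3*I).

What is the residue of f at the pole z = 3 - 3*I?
Write f(z) = P(z)/Q(z) with P(z) = -z^4 - z^3 + 2*z and Q(z) = z^2 - 5*z + 2*I*z + 9 - 3*I.
The denominator factors as Q(z) = (z - 3 + 3*I)*(z - 2 - I), so z = 3 - 3*I is a simple zero of Q and P is analytic there; z = 3 - 3*I is therefore a simple pole and
  Res(f, z₀) = P(z₀)/Q'(z₀).

Q'(z) = 2*z - 5 + 2*I, so Q'(3 - 3*I) = 1 - 4*I.
P(3 - 3*I) = 384 + 48*I.

Res(f, 3 - 3*I) = (384 + 48*I)/(1 - 4*I) = 192/17 + 1584*I/17

Final answer: 192/17 + 1584*I/17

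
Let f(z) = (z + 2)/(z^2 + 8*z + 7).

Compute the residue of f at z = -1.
Write f(z) = P(z)/Q(z) with P(z) = z + 2 and Q(z) = z^2 + 8*z + 7.
The denominator factors as Q(z) = (z + 1)*(z + 7), so z = -1 is a simple zero of Q and P is analytic there; z = -1 is therefore a simple pole and
  Res(f, z₀) = P(z₀)/Q'(z₀).

Q'(z) = 2*z + 8, so Q'(-1) = 6.
P(-1) = 1.

Res(f, -1) = (1)/(6) = 1/6

Final answer: 1/6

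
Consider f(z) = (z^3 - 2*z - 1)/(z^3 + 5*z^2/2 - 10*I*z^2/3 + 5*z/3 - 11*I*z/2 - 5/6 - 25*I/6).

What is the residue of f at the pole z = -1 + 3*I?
-504/187 + 738*I/187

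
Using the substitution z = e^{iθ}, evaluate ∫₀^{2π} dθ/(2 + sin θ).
Call the integral J. The integrand is 2π-periodic and we integrate over a full period, so shifting θ does not change the value (θ → θ + π/2 turns sin θ into cos θ). Hence
  J = ∫₀^{2π} dθ/(2 + cos θ).
Put z = e^{iθ}: then cos θ = (z + 1/z)/2, dθ = dz/(iz), and z runs once counterclockwise around |z| = 1:
  J = ∮_{|z|=1} 1/(2 + (z + 1/z)/2) · dz/(iz) = (2/i) ∮_{|z|=1} dz/(z^2 + 4*z + 1).
The roots of z^2 + 4*z + 1 are z = (-2 ± sqrt(2^2 - 1^2)), with sqrt(3) = sqrt(3); their product is 1, so only z₊ = -2 + sqrt(3) lies inside the unit circle (z₋ = -2 - sqrt(3) lies outside).
z₊ is a simple zero of q(z) = z^2 + 4*z + 1, so Res(1/q, z₊) = 1/q'(z₊) with q'(z) = 2*z + 4; and q'(z₊) = (z₊ - z₋) = 2*sqrt(3).
Therefore J = (2/i) · 2πi · 1/(2*sqrt(3)) = 2*pi/(sqrt(3)) = 2*sqrt(3)*pi/3

Final answer: 2*sqrt(3)*pi/3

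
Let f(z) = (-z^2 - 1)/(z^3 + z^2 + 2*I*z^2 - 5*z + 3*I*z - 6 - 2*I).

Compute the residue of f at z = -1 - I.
Write f(z) = P(z)/Q(z) with P(z) = -z^2 - 1 and Q(z) = z^3 + z^2 + 2*I*z^2 - 5*z + 3*I*z - 6 - 2*I.
The denominator factors as Q(z) = (z - 2 + I)*(z + 2)*(z + 1 + I), so z = -1 - I is a simple zero of Q and P is analytic there; z = -1 - I is therefore a simple pole and
  Res(f, z₀) = P(z₀)/Q'(z₀).

Q'(z) = 3*z^2 + 2*z + 4*I*z - 5 + 3*I, so Q'(-1 - I) = -3 + 3*I.
P(-1 - I) = -1 - 2*I.

Res(f, -1 - I) = (-1 - 2*I)/(-3 + 3*I) = -1/6 + I/2

Final answer: -1/6 + I/2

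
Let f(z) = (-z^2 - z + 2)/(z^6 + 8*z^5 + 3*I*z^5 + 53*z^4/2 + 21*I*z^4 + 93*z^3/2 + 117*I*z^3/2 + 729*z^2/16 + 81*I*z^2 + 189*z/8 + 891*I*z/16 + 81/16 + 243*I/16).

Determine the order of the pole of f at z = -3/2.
Factor the denominator:
  z^6 + 8*z^5 + 3*I*z^5 + 53*z^4/2 + 21*I*z^4 + 93*z^3/2 + 117*I*z^3/2 + 729*z^2/16 + 81*I*z^2 + 189*z/8 + 891*I*z/16 + 81/16 + 243*I/16 = (z + 3/2)^4*(z + 1)*(z + 1 + 3*I)

The numerator P(z) = -z^2 - z + 2 has P(-3/2) = 5/4 ≠ 0, so no factor of (z + 3/2) cancels.
Near z = -3/2 we can therefore write f(z) = g(z)/(z + 3/2)^4 with g analytic at -3/2 and g(-3/2) ≠ 0 (g is the numerator divided by the remaining denominator factors).

Hence z = -3/2 is a pole of order 4.

Final answer: 4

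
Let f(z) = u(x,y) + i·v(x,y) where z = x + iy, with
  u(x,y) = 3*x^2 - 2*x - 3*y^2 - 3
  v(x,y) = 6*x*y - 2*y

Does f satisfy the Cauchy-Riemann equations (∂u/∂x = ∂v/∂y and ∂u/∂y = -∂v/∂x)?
∂u/∂x = 6*x - 2
∂v/∂y = 6*x - 2
∂u/∂y = -6*y
∂v/∂x = 6*y
∂u/∂x = ∂v/∂y and ∂u/∂y = -∂v/∂x hold identically; f is analytic.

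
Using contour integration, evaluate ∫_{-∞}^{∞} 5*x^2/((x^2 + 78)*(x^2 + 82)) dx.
Let f(z) = 5*z^2/((z^2 + 78)*(z^2 + 82)). The denominator has no real zeros and deg Q - deg P = 2 ≥ 2, so the integral of f over the upper semicircle |z| = R tends to 0 as R → ∞. Closing the contour in the upper half-plane,
  ∫_{-∞}^{∞} f(x) dx = 2πi · Σ Res(f, z_k)  over the poles with Im z_k > 0.

Zeros of the denominator: z^2 + 82 = 0 gives z = ±sqrt(82)*I; z^2 + 78 = 0 gives z = ±sqrt(78)*I.
Upper half-plane: z = sqrt(78)*I, z = sqrt(82)*I (simple).

Each pole is a simple zero of Q(z) = z^4 + 160*z^2 + 6396, so Res(f, z₀) = P(z₀)/Q'(z₀) with P(z) = 5*z^2, Q'(z) = 4*z^3 + 320*z:
  Res(f, sqrt(78)*I) = (-390)/(8*sqrt(78)*I) = 5*sqrt(78)*I/8
  Res(f, sqrt(82)*I) = (-410)/(-8*sqrt(82)*I) = -5*sqrt(82)*I/8

Sum of residues: 5*I*(-sqrt(82) + sqrt(78))/8
∫_{-∞}^{∞} f(x) dx = 2πi · (5*I*(-sqrt(82) + sqrt(78))/8) = 5*pi*(-sqrt(78) + sqrt(82))/4

Final answer: 5*pi*(-sqrt(78) + sqrt(82))/4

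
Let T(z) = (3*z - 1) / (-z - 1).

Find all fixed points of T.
T(z) = z means 3*z - 1 = z*(-z - 1), i.e.
  -z^2 - 4*z + 1 = 0.
Discriminant: (-4)^2 - 4*(-1)*(1) = 20, so the roots are real.
  z = (4 ± sqrt(20))/(2*(-1))
Fixed points: {-sqrt(5) - 2, -2 + sqrt(5)}

Final answer: {-sqrt(5) - 2, -2 + sqrt(5)}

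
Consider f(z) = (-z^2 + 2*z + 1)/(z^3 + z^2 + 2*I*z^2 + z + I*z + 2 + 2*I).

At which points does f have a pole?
The singularities of f are the zeros of the denominator. Factoring,
  z^3 + z^2 + 2*I*z^2 + z + I*z + 2 + 2*I = (z + 2*I)*(z + 1 + I)*(z - I)
so the candidates are z = -2*I, z = -1 - I, z = I.

Check the numerator P(z) = -z^2 + 2*z + 1 at each one:
  P(-2*I) = 5 - 4*I ≠ 0, so z = -2*I is a (simple) pole.
  P(-1 - I) = -1 - 4*I ≠ 0, so z = -1 - I is a (simple) pole.
  P(I) = 2 + 2*I ≠ 0, so z = I is a (simple) pole.

Poles of f: {-1 - I, -2*I, I}

Final answer: {-1 - I, -2*I, I}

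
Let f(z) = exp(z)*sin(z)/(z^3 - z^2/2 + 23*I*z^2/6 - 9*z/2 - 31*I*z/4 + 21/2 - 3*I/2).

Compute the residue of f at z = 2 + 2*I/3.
(-1224/289525 - 19332*I/289525)*exp(2 + 2*I/3)*sin(2 + 2*I/3)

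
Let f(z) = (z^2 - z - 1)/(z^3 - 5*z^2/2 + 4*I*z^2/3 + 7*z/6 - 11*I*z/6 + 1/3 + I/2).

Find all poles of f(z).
The singularities of f are the zeros of the denominator. Factoring,
  z^3 - 5*z^2/2 + 4*I*z^2/3 + 7*z/6 - 11*I*z/6 + 1/3 + I/2 = (z - 1)*(z + I/3)*(z - 3/2 + I)
so the candidates are z = 1, z = -I/3, z = 3/2 - I.

Check the numerator P(z) = z^2 - z - 1 at each one:
  P(1) = -1 ≠ 0, so z = 1 is a (simple) pole.
  P(-I/3) = -10/9 + I/3 ≠ 0, so z = -I/3 is a (simple) pole.
  P(3/2 - I) = -5/4 - 2*I ≠ 0, so z = 3/2 - I is a (simple) pole.

Poles of f: {-I/3, 1, 3/2 - I}

Final answer: {-I/3, 1, 3/2 - I}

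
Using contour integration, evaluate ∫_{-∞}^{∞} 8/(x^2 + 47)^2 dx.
Let f(z) = 8/(z^2 + 47)^2. The denominator has no real zeros and deg Q - deg P = 4 ≥ 2, so the integral of f over the upper semicircle |z| = R tends to 0 as R → ∞. Closing the contour in the upper half-plane,
  ∫_{-∞}^{∞} f(x) dx = 2πi · Σ Res(f, z_k)  over the poles with Im z_k > 0.

Zeros of the denominator: z^2 + 47 = 0 gives z = ±sqrt(47)*I.
Upper half-plane: z = sqrt(47)*I (a pole of order 2).

Write f(z) = g(z)/(z - sqrt(47)*I)^2 with g(z) = 8/(z + sqrt(47)*I)^2. For a double pole, Res(f, z₀) = g'(z₀):
  g'(z) = -16/(z + sqrt(47)*I)^3
  Res(f, sqrt(47)*I) = g'(sqrt(47)*I) = -2*sqrt(47)*I/2209

∫_{-∞}^{∞} f(x) dx = 2πi · (-2*sqrt(47)*I/2209) = 4*sqrt(47)*pi/2209

Final answer: 4*sqrt(47)*pi/2209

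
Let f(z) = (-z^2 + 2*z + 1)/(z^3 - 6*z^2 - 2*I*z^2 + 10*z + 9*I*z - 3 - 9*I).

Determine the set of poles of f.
The singularities of f are the zeros of the denominator. Factoring,
  z^3 - 6*z^2 - 2*I*z^2 + 10*z + 9*I*z - 3 - 9*I = (z - 2 - I)*(z - 1 - I)*(z - 3)
so the candidates are z = 2 + I, z = 1 + I, z = 3.

Check the numerator P(z) = -z^2 + 2*z + 1 at each one:
  P(2 + I) = 2 - 2*I ≠ 0, so z = 2 + I is a (simple) pole.
  P(1 + I) = 3 ≠ 0, so z = 1 + I is a (simple) pole.
  P(3) = -2 ≠ 0, so z = 3 is a (simple) pole.

Poles of f: {1 + I, 2 + I, 3}

Final answer: {1 + I, 2 + I, 3}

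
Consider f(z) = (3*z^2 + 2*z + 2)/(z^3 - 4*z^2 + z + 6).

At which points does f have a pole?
The singularities of f are the zeros of the denominator. Factoring,
  z^3 - 4*z^2 + z + 6 = (z + 1)*(z - 3)*(z - 2)
so the candidates are z = -1, z = 3, z = 2.

Check the numerator P(z) = 3*z^2 + 2*z + 2 at each one:
  P(-1) = 3 ≠ 0, so z = -1 is a (simple) pole.
  P(3) = 35 ≠ 0, so z = 3 is a (simple) pole.
  P(2) = 18 ≠ 0, so z = 2 is a (simple) pole.

Poles of f: {-1, 2, 3}

Final answer: {-1, 2, 3}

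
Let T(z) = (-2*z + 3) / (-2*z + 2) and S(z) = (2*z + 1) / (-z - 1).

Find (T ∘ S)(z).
(7*z + 5)/(6*z + 4)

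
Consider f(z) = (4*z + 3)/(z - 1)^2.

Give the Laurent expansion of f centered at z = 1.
Put w = z - (1), i.e. z = w + 1. The denominator is w^2, so it suffices to rewrite the numerator in powers of w.

P(z) = 4*z + 3
P(w + 1) = 7 + 4*w

Dividing each term by w^2:
  f = 7/w^2 + 4/w

Substituting back w = z - 1:
  f(z) = 7/(z - 1)^2 + 4/(z - 1)

The series is finite because the numerator is a polynomial; the negative powers form the principal part, and the coefficient of 1/(z - 1) gives Res(f, 1) = 4.

Final answer: 7/(z - 1)^2 + 4/(z - 1)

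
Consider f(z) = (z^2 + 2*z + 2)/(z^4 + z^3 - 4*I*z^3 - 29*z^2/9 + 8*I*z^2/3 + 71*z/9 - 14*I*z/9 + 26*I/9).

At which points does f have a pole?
The singularities of f are the zeros of the denominator. Factoring,
  z^4 + z^3 - 4*I*z^3 - 29*z^2/9 + 8*I*z^2/3 + 71*z/9 - 14*I*z/9 + 26*I/9 = (z - 1 + 2*I/3)*(z + I/3)*(z + 2 - 3*I)*(z - 2*I)
so the candidates are z = 1 - 2*I/3, z = -I/3, z = -2 + 3*I, z = 2*I.

Check the numerator P(z) = z^2 + 2*z + 2 at each one:
  P(1 - 2*I/3) = 41/9 - 8*I/3 ≠ 0, so z = 1 - 2*I/3 is a (simple) pole.
  P(-I/3) = 17/9 - 2*I/3 ≠ 0, so z = -I/3 is a (simple) pole.
  P(-2 + 3*I) = -7 - 6*I ≠ 0, so z = -2 + 3*I is a (simple) pole.
  P(2*I) = -2 + 4*I ≠ 0, so z = 2*I is a (simple) pole.

Poles of f: {-2 + 3*I, -I/3, 2*I, 1 - 2*I/3}

Final answer: {-2 + 3*I, -I/3, 2*I, 1 - 2*I/3}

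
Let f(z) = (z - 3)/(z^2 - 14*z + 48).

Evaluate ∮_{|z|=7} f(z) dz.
By the residue theorem, ∮_C f(z) dz = 2πi · (sum of the residues of f at the poles inside |z| = 7).

The denominator factors as (z - 8)*(z - 6), so the singularities of f are simple poles at z = 8, z = 6.
  |8|² = 64 > 49 = 7², so this pole is outside the contour.
  |6|² = 36 < 49 = 7², so this pole is inside the contour.

With P(z) = z - 3 and Q(z) = z^2 - 14*z + 48, each pole is simple, so Res(f, z₀) = P(z₀)/Q'(z₀) with Q'(z) = 2*z - 14.
  Res(f, 6) = P(6)/Q'(6) = (3)/(-2) = -3/2

∮_C f(z) dz = 2πi · (-3/2) = -3*I*pi

Final answer: -3*I*pi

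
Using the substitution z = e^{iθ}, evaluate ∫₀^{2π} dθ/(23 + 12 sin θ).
Call the integral J. The integrand is 2π-periodic and we integrate over a full period, so shifting θ does not change the value (θ → θ + π/2 turns sin θ into cos θ). Hence
  J = ∫₀^{2π} dθ/(23 + 12 cos θ).
Put z = e^{iθ}: then cos θ = (z + 1/z)/2, dθ = dz/(iz), and z runs once counterclockwise around |z| = 1:
  J = ∮_{|z|=1} 1/(23 + 12*(z + 1/z)/2) · dz/(iz) = (2/i) ∮_{|z|=1} dz/(12*z^2 + 46*z + 12).
The roots of 12*z^2 + 46*z + 12 are z = (-23 ± sqrt(23^2 - 12^2))/12, with sqrt(385) = sqrt(385); their product is 1, so only z₊ = -23/12 + sqrt(385)/12 lies inside the unit circle (z₋ = -23/12 - sqrt(385)/12 lies outside).
z₊ is a simple zero of q(z) = 12*z^2 + 46*z + 12, so Res(1/q, z₊) = 1/q'(z₊) with q'(z) = 24*z + 46; and q'(z₊) = 12*(z₊ - z₋) = 2*sqrt(385).
Therefore J = (2/i) · 2πi · 1/(2*sqrt(385)) = 2*pi/(sqrt(385)) = 2*sqrt(385)*pi/385

Final answer: 2*sqrt(385)*pi/385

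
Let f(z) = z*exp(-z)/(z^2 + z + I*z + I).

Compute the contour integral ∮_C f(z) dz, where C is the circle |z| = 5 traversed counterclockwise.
pi*(1 + I)*exp(I) + exp(1)*pi*(-1 + I)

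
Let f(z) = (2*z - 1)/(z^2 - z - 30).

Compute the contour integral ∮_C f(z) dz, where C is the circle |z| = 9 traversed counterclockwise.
By the residue theorem, ∮_C f(z) dz = 2πi · (sum of the residues of f at the poles inside |z| = 9).

The denominator factors as (z + 5)*(z - 6), so the singularities of f are simple poles at z = -5, z = 6.
  |-5|² = 25 < 81 = 9², so this pole is inside the contour.
  |6|² = 36 < 81 = 9², so this pole is inside the contour.

With P(z) = 2*z - 1 and Q(z) = z^2 - z - 30, each pole is simple, so Res(f, z₀) = P(z₀)/Q'(z₀) with Q'(z) = 2*z - 1.
  Res(f, -5) = P(-5)/Q'(-5) = (-11)/(-11) = 1
  Res(f, 6) = P(6)/Q'(6) = (11)/(11) = 1

Sum of residues inside C: 2
∮_C f(z) dz = 2πi · (2) = 4*I*pi

Final answer: 4*I*pi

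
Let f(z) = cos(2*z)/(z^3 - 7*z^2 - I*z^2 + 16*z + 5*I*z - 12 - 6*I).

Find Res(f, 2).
Write f(z) = P(z)/Q(z) with P(z) = cos(2*z) and Q(z) = z^3 - 7*z^2 - I*z^2 + 16*z + 5*I*z - 12 - 6*I.
The denominator factors as Q(z) = (z - 2)*(z - 3)*(z - 2 - I), so z = 2 is a simple zero of Q and P is analytic there; z = 2 is therefore a simple pole and
  Res(f, z₀) = P(z₀)/Q'(z₀).

Q'(z) = 3*z^2 - 14*z - 2*I*z + 16 + 5*I, so Q'(2) = I.
P(2) = cos(4).

Res(f, 2) = (cos(4))/(I) = -I*cos(4)

Final answer: -I*cos(4)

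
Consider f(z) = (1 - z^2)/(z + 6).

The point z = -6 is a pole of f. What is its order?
1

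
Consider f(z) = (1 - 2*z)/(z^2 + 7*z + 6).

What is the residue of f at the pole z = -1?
3/5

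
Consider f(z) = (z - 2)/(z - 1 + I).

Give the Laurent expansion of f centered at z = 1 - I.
Put w = z - (1 - I), i.e. z = w + 1 - I. The denominator is w, so it suffices to rewrite the numerator in powers of w.

P(z) = z - 2
P(w + 1 - I) = -1 - I + w

Dividing each term by w:
  f = (-1 - I)/w + 1

Substituting back w = z - 1 + I:
  f(z) = (-1 - I)/(z - 1 + I) + 1

The series is finite because the numerator is a polynomial; the negative powers form the principal part, and the coefficient of 1/(z - 1 + I) gives Res(f, 1 - I) = -1 - I.

Final answer: (-1 - I)/(z - 1 + I) + 1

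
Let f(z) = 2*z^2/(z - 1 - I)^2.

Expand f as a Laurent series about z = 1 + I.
Put w = z - (1 + I), i.e. z = w + 1 + I. The denominator is w^2, so it suffices to rewrite the numerator in powers of w.

P(z) = 2*z^2
P(w + 1 + I) = 4*I + (4 + 4*I)*w + 2*w^2

Dividing each term by w^2:
  f = 4*I/w^2 + (4 + 4*I)/w + 2

Substituting back w = z - 1 - I:
  f(z) = 4*I/(z - 1 - I)^2 + (4 + 4*I)/(z - 1 - I) + 2

The series is finite because the numerator is a polynomial; the negative powers form the principal part, and the coefficient of 1/(z - 1 - I) gives Res(f, 1 + I) = 4 + 4*I.

Final answer: 4*I/(z - 1 - I)^2 + (4 + 4*I)/(z - 1 - I) + 2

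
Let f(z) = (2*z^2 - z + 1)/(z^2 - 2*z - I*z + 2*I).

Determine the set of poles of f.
{I, 2}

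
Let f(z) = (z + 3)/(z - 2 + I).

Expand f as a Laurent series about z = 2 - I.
(5 - I)/(z - 2 + I) + 1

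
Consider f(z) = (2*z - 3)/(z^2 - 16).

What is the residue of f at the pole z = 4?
Write f(z) = P(z)/Q(z) with P(z) = 2*z - 3 and Q(z) = z^2 - 16.
The denominator factors as Q(z) = (z + 4)*(z - 4), so z = 4 is a simple zero of Q and P is analytic there; z = 4 is therefore a simple pole and
  Res(f, z₀) = P(z₀)/Q'(z₀).

Q'(z) = 2*z, so Q'(4) = 8.
P(4) = 5.

Res(f, 4) = (5)/(8) = 5/8

Final answer: 5/8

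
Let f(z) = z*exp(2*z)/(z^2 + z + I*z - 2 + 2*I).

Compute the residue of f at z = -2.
(3/5 + I/5)*exp(-4)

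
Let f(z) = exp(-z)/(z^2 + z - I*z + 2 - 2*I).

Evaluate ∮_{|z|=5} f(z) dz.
pi*(-3/5 - I/5)*exp(1 + I) + pi*(3/5 + I/5)*exp(-2*I)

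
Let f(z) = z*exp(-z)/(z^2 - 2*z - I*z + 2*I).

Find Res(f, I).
(1/5 - 2*I/5)*exp(-I)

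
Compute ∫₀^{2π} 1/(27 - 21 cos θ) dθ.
Call the integral J. The integrand is 2π-periodic and we integrate over a full period, so shifting θ does not change the value (θ → θ + π flips the sign of the trig term). Hence
  J = ∫₀^{2π} dθ/(27 + 21 cos θ).
Put z = e^{iθ}: then cos θ = (z + 1/z)/2, dθ = dz/(iz), and z runs once counterclockwise around |z| = 1:
  J = ∮_{|z|=1} 1/(27 + 21*(z + 1/z)/2) · dz/(iz) = (2/i) ∮_{|z|=1} dz/(21*z^2 + 54*z + 21).
The roots of 21*z^2 + 54*z + 21 are z = (-27 ± sqrt(27^2 - 21^2))/21, with sqrt(288) = 12*sqrt(2); their product is 1, so only z₊ = -9/7 + 4*sqrt(2)/7 lies inside the unit circle (z₋ = -9/7 - 4*sqrt(2)/7 lies outside).
z₊ is a simple zero of q(z) = 21*z^2 + 54*z + 21, so Res(1/q, z₊) = 1/q'(z₊) with q'(z) = 42*z + 54; and q'(z₊) = 21*(z₊ - z₋) = 24*sqrt(2).
Therefore J = (2/i) · 2πi · 1/(24*sqrt(2)) = 2*pi/(12*sqrt(2)) = sqrt(2)*pi/12

Final answer: sqrt(2)*pi/12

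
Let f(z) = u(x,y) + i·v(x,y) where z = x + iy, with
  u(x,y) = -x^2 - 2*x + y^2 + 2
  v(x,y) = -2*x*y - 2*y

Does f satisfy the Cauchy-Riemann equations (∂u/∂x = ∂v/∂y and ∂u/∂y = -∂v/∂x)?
∂u/∂x = -2*x - 2
∂v/∂y = -2*x - 2
∂u/∂y = 2*y
∂v/∂x = -2*y
∂u/∂x = ∂v/∂y and ∂u/∂y = -∂v/∂x hold identically; f is analytic.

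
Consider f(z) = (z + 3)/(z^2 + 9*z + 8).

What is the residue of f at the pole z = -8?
Write f(z) = P(z)/Q(z) with P(z) = z + 3 and Q(z) = z^2 + 9*z + 8.
The denominator factors as Q(z) = (z + 8)*(z + 1), so z = -8 is a simple zero of Q and P is analytic there; z = -8 is therefore a simple pole and
  Res(f, z₀) = P(z₀)/Q'(z₀).

Q'(z) = 2*z + 9, so Q'(-8) = -7.
P(-8) = -5.

Res(f, -8) = (-5)/(-7) = 5/7

Final answer: 5/7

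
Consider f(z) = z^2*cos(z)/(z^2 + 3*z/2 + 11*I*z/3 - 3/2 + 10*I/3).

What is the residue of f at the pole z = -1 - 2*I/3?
Write f(z) = P(z)/Q(z) with P(z) = z^2*cos(z) and Q(z) = z^2 + 3*z/2 + 11*I*z/3 - 3/2 + 10*I/3.
The denominator factors as Q(z) = (z + 1 + 2*I/3)*(z + 1/2 + 3*I), so z = -1 - 2*I/3 is a simple zero of Q and P is analytic there; z = -1 - 2*I/3 is therefore a simple pole and
  Res(f, z₀) = P(z₀)/Q'(z₀).

Q'(z) = 2*z + 3/2 + 11*I/3, so Q'(-1 - 2*I/3) = -1/2 + 7*I/3.
P(-1 - 2*I/3) = (5/9 + 4*I/3)*cos(1 + 2*I/3).

Res(f, -1 - 2*I/3) = ((5/9 + 4*I/3)*cos(1 + 2*I/3))/(-1/2 + 7*I/3) = (102/205 - 212*I/615)*cos(1 + 2*I/3)

Final answer: (102/205 - 212*I/615)*cos(1 + 2*I/3)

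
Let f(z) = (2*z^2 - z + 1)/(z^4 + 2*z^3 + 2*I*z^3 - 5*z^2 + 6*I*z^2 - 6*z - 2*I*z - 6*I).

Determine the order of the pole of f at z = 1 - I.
2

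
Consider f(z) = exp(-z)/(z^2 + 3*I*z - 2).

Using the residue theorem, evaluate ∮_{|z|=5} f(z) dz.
By the residue theorem, ∮_C f(z) dz = 2πi · (sum of the residues of f at the poles inside |z| = 5).

The denominator factors as (z + 2*I)*(z + I), so the singularities of f are simple poles at z = -2*I, z = -I.
  |-2*I|² = 4 < 25 = 5², so this pole is inside the contour.
  |-I|² = 1 < 25 = 5², so this pole is inside the contour.

With P(z) = exp(-z) and Q(z) = z^2 + 3*I*z - 2, each pole is simple, so Res(f, z₀) = P(z₀)/Q'(z₀) with Q'(z) = 2*z + 3*I.
  Res(f, -2*I) = P(-2*I)/Q'(-2*I) = (exp(2*I))/(-I) = I*exp(2*I)
  Res(f, -I) = P(-I)/Q'(-I) = (exp(I))/(I) = -I*exp(I)

Sum of residues inside C: -I*exp(I) + I*exp(2*I)
∮_C f(z) dz = 2πi · (-I*exp(I) + I*exp(2*I)) = -2*pi*exp(2*I) + 2*pi*exp(I)

Final answer: -2*pi*exp(2*I) + 2*pi*exp(I)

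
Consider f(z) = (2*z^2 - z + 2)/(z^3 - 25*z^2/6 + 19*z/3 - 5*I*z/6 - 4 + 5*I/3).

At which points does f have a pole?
The singularities of f are the zeros of the denominator. Factoring,
  z^3 - 25*z^2/6 + 19*z/3 - 5*I*z/6 - 4 + 5*I/3 = (z - 2)*(z - 3/2 - I)*(z - 2/3 + I)
so the candidates are z = 2, z = 3/2 + I, z = 2/3 - I.

Check the numerator P(z) = 2*z^2 - z + 2 at each one:
  P(2) = 8 ≠ 0, so z = 2 is a (simple) pole.
  P(3/2 + I) = 3 + 5*I ≠ 0, so z = 3/2 + I is a (simple) pole.
  P(2/3 - I) = 2/9 - 5*I/3 ≠ 0, so z = 2/3 - I is a (simple) pole.

Poles of f: {2/3 - I, 3/2 + I, 2}

Final answer: {2/3 - I, 3/2 + I, 2}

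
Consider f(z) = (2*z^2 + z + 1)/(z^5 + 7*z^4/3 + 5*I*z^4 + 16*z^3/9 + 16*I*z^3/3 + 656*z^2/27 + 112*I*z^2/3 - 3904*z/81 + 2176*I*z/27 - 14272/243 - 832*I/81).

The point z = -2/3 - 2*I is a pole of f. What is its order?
4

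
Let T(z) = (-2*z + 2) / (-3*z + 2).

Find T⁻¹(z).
(2*z - 2)/(3*z - 2)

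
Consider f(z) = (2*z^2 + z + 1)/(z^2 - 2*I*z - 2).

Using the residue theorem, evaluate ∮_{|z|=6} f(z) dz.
pi*(-8 + 2*I)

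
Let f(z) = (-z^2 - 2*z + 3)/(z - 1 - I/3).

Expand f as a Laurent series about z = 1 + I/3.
(1/9 - 4*I/3)/(z - 1 - I/3) - 4 - 2*I/3 - (z - 1 - I/3)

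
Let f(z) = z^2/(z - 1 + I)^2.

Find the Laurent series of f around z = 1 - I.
Put w = z - (1 - I), i.e. z = w + 1 - I. The denominator is w^2, so it suffices to rewrite the numerator in powers of w.

P(z) = z^2
P(w + 1 - I) = -2*I + (2 - 2*I)*w + w^2

Dividing each term by w^2:
  f = -2*I/w^2 + (2 - 2*I)/w + 1

Substituting back w = z - 1 + I:
  f(z) = -2*I/(z - 1 + I)^2 + (2 - 2*I)/(z - 1 + I) + 1

The series is finite because the numerator is a polynomial; the negative powers form the principal part, and the coefficient of 1/(z - 1 + I) gives Res(f, 1 - I) = 2 - 2*I.

Final answer: -2*I/(z - 1 + I)^2 + (2 - 2*I)/(z - 1 + I) + 1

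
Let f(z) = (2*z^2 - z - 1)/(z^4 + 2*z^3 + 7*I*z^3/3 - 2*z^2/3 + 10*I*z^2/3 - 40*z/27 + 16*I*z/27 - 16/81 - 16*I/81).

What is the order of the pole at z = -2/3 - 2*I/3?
Factor the denominator:
  z^4 + 2*z^3 + 7*I*z^3/3 - 2*z^2/3 + 10*I*z^2/3 - 40*z/27 + 16*I*z/27 - 16/81 - 16*I/81 = (z + 2/3 + 2*I/3)^3*(z + I/3)

The numerator P(z) = 2*z^2 - z - 1 has P(-2/3 - 2*I/3) = -1/3 + 22*I/9 ≠ 0, so no factor of (z + 2/3 + 2*I/3) cancels.
Near z = -2/3 - 2*I/3 we can therefore write f(z) = g(z)/(z + 2/3 + 2*I/3)^3 with g analytic at -2/3 - 2*I/3 and g(-2/3 - 2*I/3) ≠ 0 (g is the numerator divided by the remaining denominator factors).

Hence z = -2/3 - 2*I/3 is a pole of order 3.

Final answer: 3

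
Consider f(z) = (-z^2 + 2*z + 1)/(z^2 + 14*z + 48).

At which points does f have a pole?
The singularities of f are the zeros of the denominator. Factoring,
  z^2 + 14*z + 48 = (z + 8)*(z + 6)
so the candidates are z = -8, z = -6.

Check the numerator P(z) = -z^2 + 2*z + 1 at each one:
  P(-8) = -79 ≠ 0, so z = -8 is a (simple) pole.
  P(-6) = -47 ≠ 0, so z = -6 is a (simple) pole.

Poles of f: {-8, -6}

Final answer: {-8, -6}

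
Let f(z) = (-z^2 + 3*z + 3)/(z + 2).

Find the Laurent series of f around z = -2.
-7/(z + 2) + 7 - (z + 2)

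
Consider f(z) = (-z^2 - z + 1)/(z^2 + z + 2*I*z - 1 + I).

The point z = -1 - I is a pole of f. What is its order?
Factor the denominator:
  z^2 + z + 2*I*z - 1 + I = (z + 1 + I)*(z + I)

The numerator P(z) = -z^2 - z + 1 has P(-1 - I) = 2 - I ≠ 0, so no factor of (z + 1 + I) cancels.
Near z = -1 - I we can therefore write f(z) = g(z)/(z + 1 + I) with g analytic at -1 - I and g(-1 - I) ≠ 0 (g is the numerator divided by the remaining denominator factors).

Hence z = -1 - I is a pole of order 1.

Final answer: 1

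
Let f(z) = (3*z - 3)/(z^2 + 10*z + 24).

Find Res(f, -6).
Write f(z) = P(z)/Q(z) with P(z) = 3*z - 3 and Q(z) = z^2 + 10*z + 24.
The denominator factors as Q(z) = (z + 6)*(z + 4), so z = -6 is a simple zero of Q and P is analytic there; z = -6 is therefore a simple pole and
  Res(f, z₀) = P(z₀)/Q'(z₀).

Q'(z) = 2*z + 10, so Q'(-6) = -2.
P(-6) = -21.

Res(f, -6) = (-21)/(-2) = 21/2

Final answer: 21/2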